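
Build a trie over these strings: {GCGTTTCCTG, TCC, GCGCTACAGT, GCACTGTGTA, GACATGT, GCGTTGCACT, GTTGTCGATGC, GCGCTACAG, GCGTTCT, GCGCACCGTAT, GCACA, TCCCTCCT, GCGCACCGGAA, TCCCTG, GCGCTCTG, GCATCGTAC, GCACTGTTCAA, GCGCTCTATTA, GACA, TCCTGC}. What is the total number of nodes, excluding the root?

88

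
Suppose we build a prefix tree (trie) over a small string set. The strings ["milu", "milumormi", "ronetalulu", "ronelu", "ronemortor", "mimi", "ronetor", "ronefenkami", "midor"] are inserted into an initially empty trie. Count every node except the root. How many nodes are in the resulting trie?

Insert word by word; a character creates a node only if that edge doesn't already exist:
  "milu" → 4 new (m, i, l, u)
  "milumormi" → prefix "milu" already present; 5 new (m, o, r, m, i)
  "ronetalulu" → 10 new (r, o, n, e, t, a, l, u, l, u)
  "ronelu" → prefix "rone" already present; 2 new (l, u)
  "ronemortor" → prefix "rone" already present; 6 new (m, o, r, t, o, r)
  "mimi" → prefix "mi" already present; 2 new (m, i)
  "ronetor" → prefix "ronet" already present; 2 new (o, r)
  "ronefenkami" → prefix "rone" already present; 7 new (f, e, n, k, a, m, i)
  "midor" → prefix "mi" already present; 3 new (d, o, r)
Total nodes = 4 + 5 + 10 + 2 + 6 + 2 + 2 + 7 + 3 = 41

41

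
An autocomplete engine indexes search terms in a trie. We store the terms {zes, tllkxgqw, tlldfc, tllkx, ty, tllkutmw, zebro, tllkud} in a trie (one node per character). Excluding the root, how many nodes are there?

For each word, the new-node count is its length minus the longest prefix already in the trie:
  "zes" → 3 new (z, e, s)
  "tllkxgqw" → 8 new (t, l, l, k, x, g, q, w)
  "tlldfc" → prefix "tll" already present; 3 new (d, f, c)
  "tllkx" → prefix "tllkx" already present; 0 new (none)
  "ty" → prefix "t" already present; 1 new (y)
  "tllkutmw" → prefix "tllk" already present; 4 new (u, t, m, w)
  "zebro" → prefix "ze" already present; 3 new (b, r, o)
  "tllkud" → prefix "tllku" already present; 1 new (d)
Total nodes = 3 + 8 + 3 + 0 + 1 + 4 + 3 + 1 = 23

23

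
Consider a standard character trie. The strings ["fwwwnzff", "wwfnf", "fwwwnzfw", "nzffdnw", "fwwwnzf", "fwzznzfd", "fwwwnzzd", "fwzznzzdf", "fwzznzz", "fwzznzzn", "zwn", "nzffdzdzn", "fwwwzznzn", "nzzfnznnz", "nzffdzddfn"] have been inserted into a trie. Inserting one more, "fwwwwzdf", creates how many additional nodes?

"fwww" is already a path in the trie; the remaining "wzdf" must be added.
Each of the 4 remaining characters creates one node.

4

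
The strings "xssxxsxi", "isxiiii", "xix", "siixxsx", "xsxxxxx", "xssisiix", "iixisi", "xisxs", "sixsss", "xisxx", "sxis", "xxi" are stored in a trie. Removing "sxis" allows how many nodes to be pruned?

3

After clearing the end-marker at "sxis", prune upward until reaching a node still needed by another word.
The suffix "xis" (3 nodes) is used only by "sxis"; the node for "s" still has the child "i", so pruning stops there.
Nodes removed: 3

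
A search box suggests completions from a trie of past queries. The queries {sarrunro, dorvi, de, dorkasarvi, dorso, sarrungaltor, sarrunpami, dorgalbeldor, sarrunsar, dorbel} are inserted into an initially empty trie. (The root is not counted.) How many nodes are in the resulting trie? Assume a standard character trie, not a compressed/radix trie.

48

For each word, the new-node count is its length minus the longest prefix already in the trie:
  "sarrunro" → 8 new (s, a, r, r, u, n, r, o)
  "dorvi" → 5 new (d, o, r, v, i)
  "de" → prefix "d" already present; 1 new (e)
  "dorkasarvi" → prefix "dor" already present; 7 new (k, a, s, a, r, v, i)
  "dorso" → prefix "dor" already present; 2 new (s, o)
  "sarrungaltor" → prefix "sarrun" already present; 6 new (g, a, l, t, o, r)
  "sarrunpami" → prefix "sarrun" already present; 4 new (p, a, m, i)
  "dorgalbeldor" → prefix "dor" already present; 9 new (g, a, l, b, e, l, d, o, r)
  "sarrunsar" → prefix "sarrun" already present; 3 new (s, a, r)
  "dorbel" → prefix "dor" already present; 3 new (b, e, l)
Total nodes = 8 + 5 + 1 + 7 + 2 + 6 + 4 + 9 + 3 + 3 = 48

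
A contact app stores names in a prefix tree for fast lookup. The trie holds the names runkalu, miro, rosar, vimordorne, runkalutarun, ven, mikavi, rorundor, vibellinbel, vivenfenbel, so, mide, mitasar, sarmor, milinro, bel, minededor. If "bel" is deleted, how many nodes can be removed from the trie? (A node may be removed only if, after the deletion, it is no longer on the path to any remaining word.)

A node on "bel"'s path can go only if nothing else ends at it or branches off below it.
No other word shares any prefix with "bel", so all 3 of its nodes go.
Nodes removed: 3

3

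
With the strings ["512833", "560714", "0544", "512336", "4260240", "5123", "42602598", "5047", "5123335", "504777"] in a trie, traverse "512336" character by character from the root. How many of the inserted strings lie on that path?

Walk "512336" from the root; an end-of-word marker is hit whenever a stored word is a prefix of "512336".
Prefixes of the query that are stored words: "5123", "512336"
Count: 2

2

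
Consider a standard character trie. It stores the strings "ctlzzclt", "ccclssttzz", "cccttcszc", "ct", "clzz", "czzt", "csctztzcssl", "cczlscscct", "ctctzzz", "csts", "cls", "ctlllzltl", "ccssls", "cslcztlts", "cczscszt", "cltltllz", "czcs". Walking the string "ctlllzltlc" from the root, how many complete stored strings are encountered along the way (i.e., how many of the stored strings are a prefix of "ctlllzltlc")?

2

Check each prefix of "ctlllzltlc" against the stored set — each match is an end-marker on the path.
Prefixes of the query that are stored words: "ct", "ctlllzltl"
Count: 2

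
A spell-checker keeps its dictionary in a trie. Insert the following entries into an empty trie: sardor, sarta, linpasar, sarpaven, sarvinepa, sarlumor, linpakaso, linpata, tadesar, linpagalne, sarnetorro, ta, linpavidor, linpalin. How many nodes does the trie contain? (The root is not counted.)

65

Trace insertions, counting only characters that open a new branch:
  "sardor" → 6 new (s, a, r, d, o, r)
  "sarta" → prefix "sar" already present; 2 new (t, a)
  "linpasar" → 8 new (l, i, n, p, a, s, a, r)
  "sarpaven" → prefix "sar" already present; 5 new (p, a, v, e, n)
  "sarvinepa" → prefix "sar" already present; 6 new (v, i, n, e, p, a)
  "sarlumor" → prefix "sar" already present; 5 new (l, u, m, o, r)
  "linpakaso" → prefix "linpa" already present; 4 new (k, a, s, o)
  "linpata" → prefix "linpa" already present; 2 new (t, a)
  "tadesar" → 7 new (t, a, d, e, s, a, r)
  "linpagalne" → prefix "linpa" already present; 5 new (g, a, l, n, e)
  "sarnetorro" → prefix "sar" already present; 7 new (n, e, t, o, r, r, o)
  "ta" → prefix "ta" already present; 0 new (none)
  "linpavidor" → prefix "linpa" already present; 5 new (v, i, d, o, r)
  "linpalin" → prefix "linpa" already present; 3 new (l, i, n)
Total nodes = 6 + 2 + 8 + 5 + 6 + 5 + 4 + 2 + 7 + 5 + 7 + 0 + 5 + 3 = 65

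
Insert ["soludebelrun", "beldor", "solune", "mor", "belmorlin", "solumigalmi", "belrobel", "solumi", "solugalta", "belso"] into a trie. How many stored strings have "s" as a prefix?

5

Filter for entries beginning with "s":
Matches: "soludebelrun", "solugalta", "solumi", "solumigalmi", "solune"
Count: 5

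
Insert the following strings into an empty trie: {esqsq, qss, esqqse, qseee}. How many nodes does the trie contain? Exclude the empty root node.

14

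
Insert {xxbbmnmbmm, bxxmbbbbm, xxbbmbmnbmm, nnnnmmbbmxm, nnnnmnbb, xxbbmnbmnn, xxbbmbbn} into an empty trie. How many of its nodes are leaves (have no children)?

Leaves are exactly the stored words that no other stored word extends.
Those words: "bxxmbbbbm", "nnnnmmbbmxm", "nnnnmnbb", "xxbbmbbn", "xxbbmbmnbmm", "xxbbmnbmnn", "xxbbmnmbmm"
Leaf count: 7

7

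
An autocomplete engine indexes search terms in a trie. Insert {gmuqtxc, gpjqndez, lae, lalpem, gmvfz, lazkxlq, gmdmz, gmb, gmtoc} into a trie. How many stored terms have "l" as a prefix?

Walk to "l"; the words in its subtree are exactly those with that prefix.
Words under "l": lae, lalpem, lazkxlq
Count: 3

3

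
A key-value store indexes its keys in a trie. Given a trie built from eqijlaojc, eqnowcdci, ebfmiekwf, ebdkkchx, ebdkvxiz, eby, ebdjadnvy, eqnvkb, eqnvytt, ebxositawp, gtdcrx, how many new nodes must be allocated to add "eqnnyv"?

3

"eqn" is already a path in the trie; the remaining "nyv" must be added.
New nodes needed: |"eqnnyv"| − 3 = 6 − 3 = 3.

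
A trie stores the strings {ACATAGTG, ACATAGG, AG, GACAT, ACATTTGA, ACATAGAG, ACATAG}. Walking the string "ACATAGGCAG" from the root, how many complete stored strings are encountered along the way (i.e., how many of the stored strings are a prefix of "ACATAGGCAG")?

Traverse "ACATAGGCAG" character by character; count nodes along the way that are marked as word ends.
Prefixes of the query that are stored words: "ACATAG", "ACATAGG"
Count: 2

2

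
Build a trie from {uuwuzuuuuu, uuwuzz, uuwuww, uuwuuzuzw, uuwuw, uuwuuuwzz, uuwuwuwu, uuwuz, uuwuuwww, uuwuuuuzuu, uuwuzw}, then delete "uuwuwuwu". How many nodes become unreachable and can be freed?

After clearing the end-marker at "uuwuwuwu", prune upward until reaching a node still needed by another word.
The suffix "uwu" (3 nodes) is used only by "uuwuwuwu"; the node for "uuwuw" still has the child "w", so pruning stops there.
Nodes removed: 3

3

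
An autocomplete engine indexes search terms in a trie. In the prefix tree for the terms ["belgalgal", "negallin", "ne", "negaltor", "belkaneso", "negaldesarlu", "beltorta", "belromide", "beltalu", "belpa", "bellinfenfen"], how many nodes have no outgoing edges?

10

Leaves are exactly the stored words that no other stored word extends.
Those words: "belgalgal", "belkaneso", "bellinfenfen", "belpa", "belromide", "beltalu", "beltorta", "negaldesarlu", "negallin", "negaltor"
Leaf count: 10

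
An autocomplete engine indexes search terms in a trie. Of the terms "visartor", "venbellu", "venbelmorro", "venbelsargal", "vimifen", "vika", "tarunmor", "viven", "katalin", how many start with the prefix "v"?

7

Traverse to the node for "v", then collect every word in that subtree.
Matches: "venbellu", "venbelmorro", "venbelsargal", "vika", "vimifen", "visartor", "viven"
Count: 7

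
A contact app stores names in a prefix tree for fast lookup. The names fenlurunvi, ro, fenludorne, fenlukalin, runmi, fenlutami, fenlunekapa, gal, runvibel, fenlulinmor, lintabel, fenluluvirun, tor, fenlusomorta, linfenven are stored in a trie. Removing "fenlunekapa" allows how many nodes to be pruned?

After clearing the end-marker at "fenlunekapa", prune upward until reaching a node still needed by another word.
The suffix "nekapa" (6 nodes) is used only by "fenlunekapa"; the node for "fenlu" still has the child "r", so pruning stops there.
Nodes removed: 6

6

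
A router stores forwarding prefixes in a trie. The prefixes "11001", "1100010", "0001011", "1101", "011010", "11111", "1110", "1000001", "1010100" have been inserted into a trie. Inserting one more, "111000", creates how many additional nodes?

2

The longest prefix of "111000" already in the trie is "1110" (length 4).
So 6 − 4 = 2 new nodes.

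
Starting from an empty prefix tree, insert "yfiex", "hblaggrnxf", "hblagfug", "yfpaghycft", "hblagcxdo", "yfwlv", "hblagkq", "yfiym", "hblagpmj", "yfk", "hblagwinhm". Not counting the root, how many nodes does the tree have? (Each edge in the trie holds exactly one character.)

46

Insert word by word; a character creates a node only if that edge doesn't already exist:
  "yfiex" → 5 new (y, f, i, e, x)
  "hblaggrnxf" → 10 new (h, b, l, a, g, g, r, n, x, f)
  "hblagfug" → prefix "hblag" already present; 3 new (f, u, g)
  "yfpaghycft" → prefix "yf" already present; 8 new (p, a, g, h, y, c, f, t)
  "hblagcxdo" → prefix "hblag" already present; 4 new (c, x, d, o)
  "yfwlv" → prefix "yf" already present; 3 new (w, l, v)
  "hblagkq" → prefix "hblag" already present; 2 new (k, q)
  "yfiym" → prefix "yfi" already present; 2 new (y, m)
  "hblagpmj" → prefix "hblag" already present; 3 new (p, m, j)
  "yfk" → prefix "yf" already present; 1 new (k)
  "hblagwinhm" → prefix "hblag" already present; 5 new (w, i, n, h, m)
Total nodes = 5 + 10 + 3 + 8 + 4 + 3 + 2 + 2 + 3 + 1 + 5 = 46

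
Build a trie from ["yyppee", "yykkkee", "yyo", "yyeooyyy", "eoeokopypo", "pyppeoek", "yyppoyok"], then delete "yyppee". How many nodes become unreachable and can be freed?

2

A node on "yyppee"'s path can go only if nothing else ends at it or branches off below it.
The suffix "ee" (2 nodes) is used only by "yyppee"; the node for "yypp" still has the child "o", so pruning stops there.
Nodes removed: 2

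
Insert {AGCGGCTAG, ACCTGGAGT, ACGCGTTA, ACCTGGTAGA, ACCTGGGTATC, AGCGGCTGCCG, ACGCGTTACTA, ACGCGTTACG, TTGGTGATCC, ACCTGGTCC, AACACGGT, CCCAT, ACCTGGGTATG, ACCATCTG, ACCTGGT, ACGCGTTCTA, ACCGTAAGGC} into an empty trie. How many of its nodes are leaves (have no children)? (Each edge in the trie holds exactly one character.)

15

A leaf is a node with no children — equivalently, the end of a word that is not a proper prefix of any other stored word.
Those words: "AACACGGT", "ACCATCTG", "ACCGTAAGGC", "ACCTGGAGT", "ACCTGGGTATC", "ACCTGGGTATG", "ACCTGGTAGA", "ACCTGGTCC", "ACGCGTTACG", "ACGCGTTACTA", "ACGCGTTCTA", "AGCGGCTAG", "AGCGGCTGCCG", "CCCAT", "TTGGTGATCC"
Leaf count: 15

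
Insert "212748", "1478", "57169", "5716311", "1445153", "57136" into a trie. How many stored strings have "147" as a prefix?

1

Walk to "147"; the words in its subtree are exactly those with that prefix.
Words under "147": 1478
Count: 1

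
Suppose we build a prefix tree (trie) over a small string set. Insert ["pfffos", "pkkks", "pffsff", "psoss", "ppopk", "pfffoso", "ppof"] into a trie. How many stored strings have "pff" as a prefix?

Filter for entries beginning with "pff":
Words under "pff": pfffos, pfffoso, pffsff
Count: 3

3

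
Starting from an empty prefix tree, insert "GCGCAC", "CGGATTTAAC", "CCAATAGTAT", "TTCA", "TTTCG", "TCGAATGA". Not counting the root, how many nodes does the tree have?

Count nodes per top-level branch (shared prefixes stored once):
  'C'-branch (CCAATAGTAT, CGGATTTAAC): 19 nodes
  'G'-branch (GCGCAC): 6 nodes
  'T'-branch (TCGAATGA, TTCA, TTTCG): 14 nodes
Sum: 39

39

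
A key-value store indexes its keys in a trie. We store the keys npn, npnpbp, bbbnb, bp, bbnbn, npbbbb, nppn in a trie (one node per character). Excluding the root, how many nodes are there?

For each word, the new-node count is its length minus the longest prefix already in the trie:
  "npn" → 3 new (n, p, n)
  "npnpbp" → prefix "npn" already present; 3 new (p, b, p)
  "bbbnb" → 5 new (b, b, b, n, b)
  "bp" → prefix "b" already present; 1 new (p)
  "bbnbn" → prefix "bb" already present; 3 new (n, b, n)
  "npbbbb" → prefix "np" already present; 4 new (b, b, b, b)
  "nppn" → prefix "np" already present; 2 new (p, n)
Total nodes = 3 + 3 + 5 + 1 + 3 + 4 + 2 = 21

21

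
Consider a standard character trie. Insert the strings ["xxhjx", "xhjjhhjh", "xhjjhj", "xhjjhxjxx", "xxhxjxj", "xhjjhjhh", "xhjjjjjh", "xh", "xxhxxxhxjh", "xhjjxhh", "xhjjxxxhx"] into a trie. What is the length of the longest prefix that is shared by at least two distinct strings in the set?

Look for the deepest trie node that still has at least two words in its subtree.
"xhjjhj" and "xhjjhjhh" agree on "xhjjhj" (6 characters) before diverging; nothing deeper is shared.
Longest shared-prefix length: 6

6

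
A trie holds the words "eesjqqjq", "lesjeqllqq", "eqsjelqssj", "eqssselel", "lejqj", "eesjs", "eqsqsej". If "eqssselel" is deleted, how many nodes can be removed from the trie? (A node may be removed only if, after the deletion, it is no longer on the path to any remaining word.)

6

A node on "eqssselel"'s path can go only if nothing else ends at it or branches off below it.
The suffix "sselel" (6 nodes) is used only by "eqssselel"; the node for "eqs" still has the child "j", so pruning stops there.
Nodes removed: 6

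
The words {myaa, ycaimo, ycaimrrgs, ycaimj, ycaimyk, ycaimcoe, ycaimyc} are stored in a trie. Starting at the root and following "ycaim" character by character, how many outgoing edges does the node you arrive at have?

Walk "ycaim" from the root, arriving at one node.
Distinct next characters after "ycaim": c, j, o, r, y.
That node has 5 child edges.

5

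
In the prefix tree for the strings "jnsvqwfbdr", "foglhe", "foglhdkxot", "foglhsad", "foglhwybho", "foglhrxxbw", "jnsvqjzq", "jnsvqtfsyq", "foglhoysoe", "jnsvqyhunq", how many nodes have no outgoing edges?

Leaves are exactly the stored words that no other stored word extends.
Those words: "foglhdkxot", "foglhe", "foglhoysoe", "foglhrxxbw", "foglhsad", "foglhwybho", "jnsvqjzq", "jnsvqtfsyq", "jnsvqwfbdr", "jnsvqyhunq"
Leaf count: 10

10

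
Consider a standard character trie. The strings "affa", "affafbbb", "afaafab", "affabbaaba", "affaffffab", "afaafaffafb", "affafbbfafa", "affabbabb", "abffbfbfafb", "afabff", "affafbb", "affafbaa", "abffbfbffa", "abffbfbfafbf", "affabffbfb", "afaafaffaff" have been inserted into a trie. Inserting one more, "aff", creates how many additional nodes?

0

"aff" is already a full path in the trie; only an end-marker is added.
No new nodes are needed: 0.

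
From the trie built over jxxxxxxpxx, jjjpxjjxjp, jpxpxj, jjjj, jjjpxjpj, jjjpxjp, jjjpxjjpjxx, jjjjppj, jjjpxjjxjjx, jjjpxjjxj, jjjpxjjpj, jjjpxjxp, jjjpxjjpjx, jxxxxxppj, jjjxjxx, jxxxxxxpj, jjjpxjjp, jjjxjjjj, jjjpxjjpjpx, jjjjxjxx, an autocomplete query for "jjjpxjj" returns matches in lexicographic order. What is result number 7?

Filter for "jjjpxjj…" and sort: "jjjpxjjp", "jjjpxjjpj", "jjjpxjjpjpx", "jjjpxjjpjx", "jjjpxjjpjxx", "jjjpxjjxj", "jjjpxjjxjjx", "jjjpxjjxjp"
The 7th is jjjpxjjxjjx.

jjjpxjjxjjx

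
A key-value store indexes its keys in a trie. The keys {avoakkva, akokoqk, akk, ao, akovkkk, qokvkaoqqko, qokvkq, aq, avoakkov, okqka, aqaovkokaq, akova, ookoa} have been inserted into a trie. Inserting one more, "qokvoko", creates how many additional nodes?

"qokv" is already a path in the trie; the remaining "oko" must be added.
So 7 − 4 = 3 new nodes.

3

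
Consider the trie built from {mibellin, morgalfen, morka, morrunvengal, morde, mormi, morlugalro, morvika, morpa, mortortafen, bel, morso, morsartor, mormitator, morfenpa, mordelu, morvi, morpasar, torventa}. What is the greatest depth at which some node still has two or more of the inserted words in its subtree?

The deepest shared node is where two words last agree before diverging.
e.g. "morde" and "mordelu" share the prefix "morde" of length 5; no pair shares a longer one.
Longest shared-prefix length: 5

5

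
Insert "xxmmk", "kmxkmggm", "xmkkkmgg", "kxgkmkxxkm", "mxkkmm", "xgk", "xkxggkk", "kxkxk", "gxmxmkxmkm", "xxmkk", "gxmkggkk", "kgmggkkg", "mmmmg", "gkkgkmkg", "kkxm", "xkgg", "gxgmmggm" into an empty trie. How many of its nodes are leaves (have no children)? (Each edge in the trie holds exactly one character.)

A leaf is a node with no children — equivalently, the end of a word that is not a proper prefix of any other stored word.
Those words: "gkkgkmkg", "gxgmmggm", "gxmkggkk", "gxmxmkxmkm", "kgmggkkg", "kkxm", "kmxkmggm", "kxgkmkxxkm", "kxkxk", "mmmmg", "mxkkmm", "xgk", "xkgg", "xkxggkk", "xmkkkmgg", "xxmkk", "xxmmk"
Leaf count: 17

17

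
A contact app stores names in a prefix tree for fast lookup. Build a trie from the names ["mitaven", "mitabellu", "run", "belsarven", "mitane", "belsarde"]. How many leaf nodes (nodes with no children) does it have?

6

Leaves are exactly the stored words that no other stored word extends.
Those words: "belsarde", "belsarven", "mitabellu", "mitane", "mitaven", "run"
Leaf count: 6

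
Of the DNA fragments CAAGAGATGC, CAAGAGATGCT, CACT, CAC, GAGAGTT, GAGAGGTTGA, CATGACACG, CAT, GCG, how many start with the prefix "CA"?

6

Filter for entries beginning with "CA":
Matches: "CAAGAGATGC", "CAAGAGATGCT", "CAC", "CACT", "CAT", "CATGACACG"
Count: 6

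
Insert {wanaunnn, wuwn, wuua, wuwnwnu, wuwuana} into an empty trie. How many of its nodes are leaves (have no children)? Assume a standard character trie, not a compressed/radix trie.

4

A leaf is a node with no children — equivalently, the end of a word that is not a proper prefix of any other stored word.
Those words: "wanaunnn", "wuua", "wuwnwnu", "wuwuana"
Leaf count: 4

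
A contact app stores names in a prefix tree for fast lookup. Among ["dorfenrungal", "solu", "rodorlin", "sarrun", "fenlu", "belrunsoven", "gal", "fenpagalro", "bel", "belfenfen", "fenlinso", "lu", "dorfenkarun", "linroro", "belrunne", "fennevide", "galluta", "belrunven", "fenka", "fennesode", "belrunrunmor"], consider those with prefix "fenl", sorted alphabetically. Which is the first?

Words with prefix "fenl", in lexicographic order: "fenlinso", "fenlu"
The 1st is fenlinso.

fenlinso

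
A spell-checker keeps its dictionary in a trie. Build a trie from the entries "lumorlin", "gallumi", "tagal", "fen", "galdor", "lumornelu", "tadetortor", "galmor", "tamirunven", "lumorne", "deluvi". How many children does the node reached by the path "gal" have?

Walk "gal" from the root, arriving at one node.
Characters that immediately follow "gal" among the stored strings: {d, l, m}.
That node has 3 child edges.

3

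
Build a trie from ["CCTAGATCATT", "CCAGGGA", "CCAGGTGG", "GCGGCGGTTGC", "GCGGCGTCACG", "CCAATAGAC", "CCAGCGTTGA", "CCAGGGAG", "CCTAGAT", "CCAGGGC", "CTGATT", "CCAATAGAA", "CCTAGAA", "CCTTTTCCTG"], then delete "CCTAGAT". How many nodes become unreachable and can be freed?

0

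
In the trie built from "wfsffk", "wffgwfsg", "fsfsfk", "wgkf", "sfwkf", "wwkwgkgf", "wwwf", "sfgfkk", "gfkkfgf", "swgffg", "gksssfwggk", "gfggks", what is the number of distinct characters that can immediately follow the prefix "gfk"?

1

The children of the "gfk" node are the distinct next characters among strings starting with "gfk".
Characters that immediately follow "gfk" among the stored strings: {k}.
That node has 1 child edge.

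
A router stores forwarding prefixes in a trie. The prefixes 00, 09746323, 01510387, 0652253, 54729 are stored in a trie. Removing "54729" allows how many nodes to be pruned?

5

After clearing the end-marker at "54729", prune upward until reaching a node still needed by another word.
No other word shares any prefix with "54729", so all 5 of its nodes go.
Nodes removed: 5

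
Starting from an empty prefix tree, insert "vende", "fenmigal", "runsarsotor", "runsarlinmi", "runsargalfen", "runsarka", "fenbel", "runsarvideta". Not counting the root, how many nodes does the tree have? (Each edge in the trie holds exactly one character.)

46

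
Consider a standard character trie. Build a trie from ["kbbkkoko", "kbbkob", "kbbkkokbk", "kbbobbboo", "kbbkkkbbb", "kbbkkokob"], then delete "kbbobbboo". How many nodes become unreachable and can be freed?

Walk "kbbobbboo" from the leaf back toward the root, removing each node that no remaining word uses.
The suffix "obbboo" (6 nodes) is used only by "kbbobbboo"; the node for "kbb" still has the child "k", so pruning stops there.
Nodes removed: 6

6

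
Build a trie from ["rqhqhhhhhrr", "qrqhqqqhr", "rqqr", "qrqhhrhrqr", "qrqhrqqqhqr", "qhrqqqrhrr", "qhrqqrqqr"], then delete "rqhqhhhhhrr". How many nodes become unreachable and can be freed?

A node on "rqhqhhhhhrr"'s path can go only if nothing else ends at it or branches off below it.
The suffix "hqhhhhhrr" (9 nodes) is used only by "rqhqhhhhhrr"; the node for "rq" still has the child "q", so pruning stops there.
Nodes removed: 9

9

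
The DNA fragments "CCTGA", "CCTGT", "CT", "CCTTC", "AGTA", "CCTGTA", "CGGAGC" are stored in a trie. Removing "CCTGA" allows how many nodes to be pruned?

1

A node on "CCTGA"'s path can go only if nothing else ends at it or branches off below it.
The suffix "A" (1 node) is used only by "CCTGA"; the node for "CCTG" still has the child "T", so pruning stops there.
Nodes removed: 1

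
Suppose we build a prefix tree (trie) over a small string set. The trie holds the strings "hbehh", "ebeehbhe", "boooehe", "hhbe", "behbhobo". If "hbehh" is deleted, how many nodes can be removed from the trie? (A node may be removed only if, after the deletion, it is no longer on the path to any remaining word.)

4

A node on "hbehh"'s path can go only if nothing else ends at it or branches off below it.
The suffix "behh" (4 nodes) is used only by "hbehh"; the node for "h" still has the child "h", so pruning stops there.
Nodes removed: 4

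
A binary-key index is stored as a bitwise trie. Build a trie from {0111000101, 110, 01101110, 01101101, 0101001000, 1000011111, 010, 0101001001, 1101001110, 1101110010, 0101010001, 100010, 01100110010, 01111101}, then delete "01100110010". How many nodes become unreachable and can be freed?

7

A node on "01100110010"'s path can go only if nothing else ends at it or branches off below it.
The suffix "0110010" (7 nodes) is used only by "01100110010"; the node for "0110" still has the child "1", so pruning stops there.
Nodes removed: 7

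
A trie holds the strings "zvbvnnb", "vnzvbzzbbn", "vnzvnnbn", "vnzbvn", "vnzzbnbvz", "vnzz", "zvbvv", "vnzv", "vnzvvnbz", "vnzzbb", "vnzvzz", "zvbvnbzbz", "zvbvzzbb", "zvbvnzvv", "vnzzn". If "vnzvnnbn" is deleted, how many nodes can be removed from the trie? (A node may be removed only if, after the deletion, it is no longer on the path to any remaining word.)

4

A node on "vnzvnnbn"'s path can go only if nothing else ends at it or branches off below it.
The suffix "nnbn" (4 nodes) is used only by "vnzvnnbn"; the node for "vnzv" still has the child "b", so pruning stops there.
Nodes removed: 4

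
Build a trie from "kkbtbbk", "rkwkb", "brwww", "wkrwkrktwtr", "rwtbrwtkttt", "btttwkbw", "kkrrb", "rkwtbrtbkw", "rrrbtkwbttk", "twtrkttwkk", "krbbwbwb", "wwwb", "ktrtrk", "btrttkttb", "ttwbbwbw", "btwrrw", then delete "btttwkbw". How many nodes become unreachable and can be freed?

A node on "btttwkbw"'s path can go only if nothing else ends at it or branches off below it.
The suffix "ttwkbw" (6 nodes) is used only by "btttwkbw"; the node for "bt" still has the child "r", so pruning stops there.
Nodes removed: 6

6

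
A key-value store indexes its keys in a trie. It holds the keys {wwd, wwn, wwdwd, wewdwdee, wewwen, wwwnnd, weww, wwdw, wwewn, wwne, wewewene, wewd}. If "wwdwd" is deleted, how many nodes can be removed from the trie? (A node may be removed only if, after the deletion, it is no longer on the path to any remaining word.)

Walk "wwdwd" from the leaf back toward the root, removing each node that no remaining word uses.
The suffix "d" (1 node) is used only by "wwdwd"; "wwdw" is itself a stored word, so pruning stops there.
Nodes removed: 1

1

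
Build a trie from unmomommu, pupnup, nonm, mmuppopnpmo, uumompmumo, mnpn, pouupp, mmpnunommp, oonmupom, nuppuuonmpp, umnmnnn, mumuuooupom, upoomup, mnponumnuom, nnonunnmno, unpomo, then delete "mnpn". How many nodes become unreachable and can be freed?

After clearing the end-marker at "mnpn", prune upward until reaching a node still needed by another word.
The suffix "n" (1 node) is used only by "mnpn"; the node for "mnp" still has the child "o", so pruning stops there.
Nodes removed: 1

1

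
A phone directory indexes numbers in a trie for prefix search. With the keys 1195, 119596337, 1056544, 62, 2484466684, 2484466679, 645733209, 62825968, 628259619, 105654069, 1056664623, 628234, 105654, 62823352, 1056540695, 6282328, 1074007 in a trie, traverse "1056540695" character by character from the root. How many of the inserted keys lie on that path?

Walk "1056540695" from the root; an end-of-word marker is hit whenever a stored word is a prefix of "1056540695".
Prefixes of the query that are stored words: "105654", "105654069", "1056540695"
Count: 3

3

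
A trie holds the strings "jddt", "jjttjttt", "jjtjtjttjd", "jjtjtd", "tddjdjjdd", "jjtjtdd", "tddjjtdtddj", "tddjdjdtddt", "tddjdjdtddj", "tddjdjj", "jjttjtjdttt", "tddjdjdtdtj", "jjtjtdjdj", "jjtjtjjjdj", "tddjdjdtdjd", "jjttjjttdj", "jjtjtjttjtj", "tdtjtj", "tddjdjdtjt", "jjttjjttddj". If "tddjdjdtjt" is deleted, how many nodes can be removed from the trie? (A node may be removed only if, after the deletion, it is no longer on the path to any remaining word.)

2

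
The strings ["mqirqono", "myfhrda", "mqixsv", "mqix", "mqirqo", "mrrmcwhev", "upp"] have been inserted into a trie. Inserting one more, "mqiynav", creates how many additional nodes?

The longest prefix of "mqiynav" already in the trie is "mqi" (length 3).
Each of the 4 remaining characters creates one node.

4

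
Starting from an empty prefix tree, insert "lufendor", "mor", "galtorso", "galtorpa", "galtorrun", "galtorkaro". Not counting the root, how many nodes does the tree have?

Count nodes per top-level branch (shared prefixes stored once):
  'g'-branch (galtorkaro, galtorpa, galtorrun, galtorso): 17 nodes
  'l'-branch (lufendor): 8 nodes
  'm'-branch (mor): 3 nodes
Sum: 28

28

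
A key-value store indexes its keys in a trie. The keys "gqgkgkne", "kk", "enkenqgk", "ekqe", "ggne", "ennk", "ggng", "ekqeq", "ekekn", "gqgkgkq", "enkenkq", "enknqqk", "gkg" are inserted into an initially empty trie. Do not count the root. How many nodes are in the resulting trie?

Insert word by word; a character creates a node only if that edge doesn't already exist:
  "gqgkgkne" → 8 new (g, q, g, k, g, k, n, e)
  "kk" → 2 new (k, k)
  "enkenqgk" → 8 new (e, n, k, e, n, q, g, k)
  "ekqe" → prefix "e" already present; 3 new (k, q, e)
  "ggne" → prefix "g" already present; 3 new (g, n, e)
  "ennk" → prefix "en" already present; 2 new (n, k)
  "ggng" → prefix "ggn" already present; 1 new (g)
  "ekqeq" → prefix "ekqe" already present; 1 new (q)
  "ekekn" → prefix "ek" already present; 3 new (e, k, n)
  "gqgkgkq" → prefix "gqgkgk" already present; 1 new (q)
  "enkenkq" → prefix "enken" already present; 2 new (k, q)
  "enknqqk" → prefix "enk" already present; 4 new (n, q, q, k)
  "gkg" → prefix "g" already present; 2 new (k, g)
Total nodes = 8 + 2 + 8 + 3 + 3 + 2 + 1 + 1 + 3 + 1 + 2 + 4 + 2 = 40

40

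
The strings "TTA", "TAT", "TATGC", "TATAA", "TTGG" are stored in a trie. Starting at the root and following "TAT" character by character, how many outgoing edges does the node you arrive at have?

Walk "TAT" from the root, arriving at one node.
Distinct next characters after "TAT": A, G.
That node has 2 child edges.

2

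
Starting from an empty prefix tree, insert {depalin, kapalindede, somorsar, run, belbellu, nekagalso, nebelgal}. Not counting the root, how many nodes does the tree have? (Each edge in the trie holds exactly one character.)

52

For each word, the new-node count is its length minus the longest prefix already in the trie:
  "depalin" → 7 new (d, e, p, a, l, i, n)
  "kapalindede" → 11 new (k, a, p, a, l, i, n, d, e, d, e)
  "somorsar" → 8 new (s, o, m, o, r, s, a, r)
  "run" → 3 new (r, u, n)
  "belbellu" → 8 new (b, e, l, b, e, l, l, u)
  "nekagalso" → 9 new (n, e, k, a, g, a, l, s, o)
  "nebelgal" → prefix "ne" already present; 6 new (b, e, l, g, a, l)
Total nodes = 7 + 11 + 8 + 3 + 8 + 9 + 6 = 52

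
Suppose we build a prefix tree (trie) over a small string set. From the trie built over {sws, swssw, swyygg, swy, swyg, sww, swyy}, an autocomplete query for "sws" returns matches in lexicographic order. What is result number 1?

sws

Words with prefix "sws", in lexicographic order: "sws", "swssw"
The 1st is sws.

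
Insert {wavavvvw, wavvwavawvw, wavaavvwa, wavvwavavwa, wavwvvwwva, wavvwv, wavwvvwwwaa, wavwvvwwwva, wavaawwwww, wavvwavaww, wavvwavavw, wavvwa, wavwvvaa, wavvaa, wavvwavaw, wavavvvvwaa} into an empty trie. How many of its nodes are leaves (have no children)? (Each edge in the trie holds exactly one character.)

A leaf is a node with no children — equivalently, the end of a word that is not a proper prefix of any other stored word.
Those words: "wavaavvwa", "wavaawwwww", "wavavvvvwaa", "wavavvvw", "wavvaa", "wavvwavavwa", "wavvwavawvw", "wavvwavaww", "wavvwv", "wavwvvaa", "wavwvvwwva", "wavwvvwwwaa", "wavwvvwwwva"
Leaf count: 13

13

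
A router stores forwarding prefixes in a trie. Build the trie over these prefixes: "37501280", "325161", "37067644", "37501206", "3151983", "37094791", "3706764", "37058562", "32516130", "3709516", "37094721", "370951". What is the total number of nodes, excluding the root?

Trace insertions, counting only characters that open a new branch:
  "37501280" → 8 new (3, 7, 5, 0, 1, 2, 8, 0)
  "325161" → prefix "3" already present; 5 new (2, 5, 1, 6, 1)
  "37067644" → prefix "37" already present; 6 new (0, 6, 7, 6, 4, 4)
  "37501206" → prefix "375012" already present; 2 new (0, 6)
  "3151983" → prefix "3" already present; 6 new (1, 5, 1, 9, 8, 3)
  "37094791" → prefix "370" already present; 5 new (9, 4, 7, 9, 1)
  "3706764" → prefix "3706764" already present; 0 new (none)
  "37058562" → prefix "370" already present; 5 new (5, 8, 5, 6, 2)
  "32516130" → prefix "325161" already present; 2 new (3, 0)
  "3709516" → prefix "3709" already present; 3 new (5, 1, 6)
  "37094721" → prefix "370947" already present; 2 new (2, 1)
  "370951" → prefix "370951" already present; 0 new (none)
Total nodes = 8 + 5 + 6 + 2 + 6 + 5 + 0 + 5 + 2 + 3 + 2 + 0 = 44

44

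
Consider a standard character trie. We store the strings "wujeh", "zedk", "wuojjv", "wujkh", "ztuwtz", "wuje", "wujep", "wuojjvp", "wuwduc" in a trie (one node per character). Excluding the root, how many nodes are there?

26

Trie structure (* marks end of a word):
(root)
├─ w
│  └─ u
│     ├─ j
│     │  ├─ e *
│     │  │  ├─ h *
│     │  │  └─ p *
│     │  └─ k
│     │     └─ h *
│     ├─ o
│     │  └─ j
│     │     └─ j
│     │        └─ v *
│     │           └─ p *
│     └─ w
│        └─ d
│           └─ u
│              └─ c *
└─ z
   ├─ e
   │  └─ d
   │     └─ k *
   └─ t
      └─ u
         └─ w
            └─ t
               └─ z *
Counting every labelled node above: 26.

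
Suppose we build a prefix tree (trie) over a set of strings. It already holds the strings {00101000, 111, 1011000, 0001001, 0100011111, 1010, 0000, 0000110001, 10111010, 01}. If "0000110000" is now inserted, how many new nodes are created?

The longest prefix of "0000110000" already in the trie is "000011000" (length 9).
So 10 − 9 = 1 new nodes.

1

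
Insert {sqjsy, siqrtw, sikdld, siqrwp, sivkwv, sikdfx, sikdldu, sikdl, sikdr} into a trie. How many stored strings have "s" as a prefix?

9

Filter for entries beginning with "s":
Words under "s": sikdfx, sikdl, sikdld, sikdldu, sikdr, siqrtw, siqrwp, sivkwv, sqjsy
Count: 9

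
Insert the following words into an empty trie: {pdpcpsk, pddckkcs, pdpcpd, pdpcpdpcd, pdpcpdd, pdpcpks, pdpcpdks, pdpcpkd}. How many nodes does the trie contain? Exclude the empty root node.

23

Trace insertions, counting only characters that open a new branch:
  "pdpcpsk" → 7 new (p, d, p, c, p, s, k)
  "pddckkcs" → prefix "pd" already present; 6 new (d, c, k, k, c, s)
  "pdpcpd" → prefix "pdpcp" already present; 1 new (d)
  "pdpcpdpcd" → prefix "pdpcpd" already present; 3 new (p, c, d)
  "pdpcpdd" → prefix "pdpcpd" already present; 1 new (d)
  "pdpcpks" → prefix "pdpcp" already present; 2 new (k, s)
  "pdpcpdks" → prefix "pdpcpd" already present; 2 new (k, s)
  "pdpcpkd" → prefix "pdpcpk" already present; 1 new (d)
Total nodes = 7 + 6 + 1 + 3 + 1 + 2 + 2 + 1 = 23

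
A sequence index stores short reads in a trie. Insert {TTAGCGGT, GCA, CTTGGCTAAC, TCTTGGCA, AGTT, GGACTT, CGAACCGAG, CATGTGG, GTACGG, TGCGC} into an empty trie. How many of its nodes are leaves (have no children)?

10

Leaves are exactly the stored words that no other stored word extends.
Those words: "AGTT", "CATGTGG", "CGAACCGAG", "CTTGGCTAAC", "GCA", "GGACTT", "GTACGG", "TCTTGGCA", "TGCGC", "TTAGCGGT"
Leaf count: 10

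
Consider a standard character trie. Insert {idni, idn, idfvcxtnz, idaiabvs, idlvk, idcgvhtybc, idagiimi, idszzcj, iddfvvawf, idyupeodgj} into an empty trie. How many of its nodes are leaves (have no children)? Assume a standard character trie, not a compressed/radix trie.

9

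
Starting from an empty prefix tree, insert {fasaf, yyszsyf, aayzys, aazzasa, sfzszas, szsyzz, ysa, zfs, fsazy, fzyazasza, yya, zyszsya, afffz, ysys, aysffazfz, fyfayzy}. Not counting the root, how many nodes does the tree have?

79

Count nodes per top-level branch (shared prefixes stored once):
  'a'-branch (aayzys, aazzasa, afffz, aysffazfz): 23 nodes
  'f'-branch (fasaf, fsazy, fyfayzy, fzyazasza): 23 nodes
  's'-branch (sfzszas, szsyzz): 12 nodes
  'y'-branch (ysa, ysys, yya, yyszsyf): 12 nodes
  'z'-branch (zfs, zyszsya): 9 nodes
Sum: 79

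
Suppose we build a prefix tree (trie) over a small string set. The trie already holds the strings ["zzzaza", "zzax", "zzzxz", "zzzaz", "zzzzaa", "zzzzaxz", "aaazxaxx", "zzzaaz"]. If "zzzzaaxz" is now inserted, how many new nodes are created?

Walking "zzzzaaxz" from the root, the first 6 characters ("zzzzaa") follow existing edges; "x" is the first miss.
New nodes needed: |"zzzzaaxz"| − 6 = 8 − 6 = 2.

2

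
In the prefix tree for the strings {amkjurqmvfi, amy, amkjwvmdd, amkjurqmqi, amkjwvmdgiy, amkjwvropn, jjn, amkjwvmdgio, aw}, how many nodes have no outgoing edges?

9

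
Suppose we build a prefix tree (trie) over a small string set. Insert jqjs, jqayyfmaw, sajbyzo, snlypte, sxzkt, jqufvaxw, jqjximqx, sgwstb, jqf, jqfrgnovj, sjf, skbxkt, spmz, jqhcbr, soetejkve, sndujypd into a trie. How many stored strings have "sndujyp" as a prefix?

1

Traverse to the node for "sndujyp", then collect every word in that subtree.
Matches: "sndujypd"
Count: 1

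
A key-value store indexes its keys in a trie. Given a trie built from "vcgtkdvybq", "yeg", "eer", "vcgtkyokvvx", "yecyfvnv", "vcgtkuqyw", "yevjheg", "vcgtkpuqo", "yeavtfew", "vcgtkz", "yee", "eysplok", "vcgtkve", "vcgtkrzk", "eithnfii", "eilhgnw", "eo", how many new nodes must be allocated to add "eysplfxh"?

3

The longest prefix of "eysplfxh" already in the trie is "eyspl" (length 5).
So 8 − 5 = 3 new nodes.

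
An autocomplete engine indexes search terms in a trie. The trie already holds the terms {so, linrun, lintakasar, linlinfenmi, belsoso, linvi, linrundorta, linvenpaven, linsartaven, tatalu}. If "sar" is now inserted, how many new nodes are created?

Walking "sar" from the root, the first 1 characters ("s") follow existing edges; "a" is the first miss.
New nodes needed: |"sar"| − 1 = 3 − 1 = 2.

2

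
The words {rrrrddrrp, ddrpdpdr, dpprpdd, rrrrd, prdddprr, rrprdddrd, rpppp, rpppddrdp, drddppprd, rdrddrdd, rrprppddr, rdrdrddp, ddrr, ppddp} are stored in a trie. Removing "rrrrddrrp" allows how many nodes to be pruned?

Walk "rrrrddrrp" from the leaf back toward the root, removing each node that no remaining word uses.
The suffix "drrp" (4 nodes) is used only by "rrrrddrrp"; "rrrrd" is itself a stored word, so pruning stops there.
Nodes removed: 4

4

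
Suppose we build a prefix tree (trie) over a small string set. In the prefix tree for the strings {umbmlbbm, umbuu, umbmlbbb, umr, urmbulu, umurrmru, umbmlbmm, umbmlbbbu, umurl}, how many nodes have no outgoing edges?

8

Leaves are exactly the stored words that no other stored word extends.
Those words: "umbmlbbbu", "umbmlbbm", "umbmlbmm", "umbuu", "umr", "umurl", "umurrmru", "urmbulu"
Leaf count: 8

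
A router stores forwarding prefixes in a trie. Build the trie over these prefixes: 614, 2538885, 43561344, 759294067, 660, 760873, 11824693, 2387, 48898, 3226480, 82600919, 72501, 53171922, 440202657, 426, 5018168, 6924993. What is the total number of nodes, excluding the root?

Insert word by word; a character creates a node only if that edge doesn't already exist:
  "614" → 3 new (6, 1, 4)
  "2538885" → 7 new (2, 5, 3, 8, 8, 8, 5)
  "43561344" → 8 new (4, 3, 5, 6, 1, 3, 4, 4)
  "759294067" → 9 new (7, 5, 9, 2, 9, 4, 0, 6, 7)
  "660" → prefix "6" already present; 2 new (6, 0)
  "760873" → prefix "7" already present; 5 new (6, 0, 8, 7, 3)
  "11824693" → 8 new (1, 1, 8, 2, 4, 6, 9, 3)
  "2387" → prefix "2" already present; 3 new (3, 8, 7)
  "48898" → prefix "4" already present; 4 new (8, 8, 9, 8)
  "3226480" → 7 new (3, 2, 2, 6, 4, 8, 0)
  "82600919" → 8 new (8, 2, 6, 0, 0, 9, 1, 9)
  "72501" → prefix "7" already present; 4 new (2, 5, 0, 1)
  "53171922" → 8 new (5, 3, 1, 7, 1, 9, 2, 2)
  "440202657" → prefix "4" already present; 8 new (4, 0, 2, 0, 2, 6, 5, 7)
  "426" → prefix "4" already present; 2 new (2, 6)
  "5018168" → prefix "5" already present; 6 new (0, 1, 8, 1, 6, 8)
  "6924993" → prefix "6" already present; 6 new (9, 2, 4, 9, 9, 3)
Total nodes = 3 + 7 + 8 + 9 + 2 + 5 + 8 + 3 + 4 + 7 + 8 + 4 + 8 + 8 + 2 + 6 + 6 = 98

98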